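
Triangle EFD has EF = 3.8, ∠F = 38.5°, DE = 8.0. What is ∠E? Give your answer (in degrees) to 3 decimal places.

Law of sines: sin D = EF·sin F/DE ≈ 0.29569.
Since DE ≥ EF, only the acute value applies: ∠D ≈ 17.20°.
Then ∠E = 180° − ∠F − ∠D ≈ 124.30°.

124.301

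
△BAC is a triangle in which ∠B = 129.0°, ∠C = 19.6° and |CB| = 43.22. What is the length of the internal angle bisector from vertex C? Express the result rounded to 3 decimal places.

The third angle is ∠A = 180° − ∠C − ∠B = 31.40°.
Law of sines: |AC| = |CB|·sin B/sin A ≈ 64.468.
Law of sines: |BA| = |CB|·sin C/sin A ≈ 27.827.
The bisector from C has length 2·|AC|·|CB|·cos(∠C/2)/(|AC|+|CB|) ≈ 50.993.

t_C ≈ 50.993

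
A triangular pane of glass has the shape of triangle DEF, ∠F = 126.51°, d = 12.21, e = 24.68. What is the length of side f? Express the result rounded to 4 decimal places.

By the law of cosines, f² = d² + e² − 2·d·e·cos F = 1116.8, so f ≈ 33.418.

33.4180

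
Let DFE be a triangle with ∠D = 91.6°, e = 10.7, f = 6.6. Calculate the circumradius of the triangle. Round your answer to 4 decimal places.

By the law of cosines, d² = f² + e² − 2·f·e·cos D = 161.99, so d ≈ 12.728.
Area = ½·f·e·sin D ≈ 35.296.
Circumradius = d/(2 sin D) ≈ 6.3663.

R ≈ 6.3663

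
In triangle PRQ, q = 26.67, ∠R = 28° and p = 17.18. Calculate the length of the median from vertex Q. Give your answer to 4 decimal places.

m_Q ≈ 8.2714

By the law of cosines, r² = q² + p² − 2·q·p·cos R = 197.32, so r ≈ 14.047.
Median from Q: ½√(2·p² + 2·r² − q²) ≈ 8.2714.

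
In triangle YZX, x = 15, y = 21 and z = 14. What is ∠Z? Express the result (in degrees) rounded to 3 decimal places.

By the law of cosines, cos Z = (x² + y² − z²) / (2·x·y) ≈ 0.74603, so ∠Z ≈ 41.75°.

∠Z ≈ 41.752°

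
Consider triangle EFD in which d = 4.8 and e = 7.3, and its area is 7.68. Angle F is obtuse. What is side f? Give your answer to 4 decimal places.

From area = ½·d·e·sin F, we get sin F = 2·area/(d·e) ≈ 0.43836.
Taking the obtuse solution, ∠F ≈ 154.00°.
Law of cosines then gives f ≈ 11.803.

11.8033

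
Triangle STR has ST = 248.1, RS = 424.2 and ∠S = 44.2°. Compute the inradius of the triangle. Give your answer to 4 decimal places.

r ≈ 75.3856

By the law of cosines, TR² = RS² + ST² − 2·RS·ST·cos S = 90598, so TR ≈ 301.
Area = ½·RS·ST·sin S ≈ 36686.
Semiperimeter s = (301+424.2+248.1)/2 = 486.65.
Inradius = area/s = 36686/486.65 ≈ 75.386.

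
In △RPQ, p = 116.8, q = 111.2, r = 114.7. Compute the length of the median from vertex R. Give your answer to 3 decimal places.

98.564

Median from R: ½√(2·p² + 2·q² − r²) ≈ 98.564.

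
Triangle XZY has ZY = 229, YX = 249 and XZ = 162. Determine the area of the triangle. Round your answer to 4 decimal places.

Semiperimeter s = (229 + 249 + 162)/2 = 320.
Heron's formula: area = √(320·91·71·158) ≈ 18074.

area ≈ 18073.9636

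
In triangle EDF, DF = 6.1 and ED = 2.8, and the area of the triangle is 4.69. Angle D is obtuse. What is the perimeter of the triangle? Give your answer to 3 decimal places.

perimeter ≈ 17.479

From area = ½·ED·DF·sin D, we get sin D = 2·area/(ED·DF) ≈ 0.54918.
Taking the obtuse solution, ∠D ≈ 146.69°.
Law of cosines then gives FE ≈ 8.5789.
Perimeter = 6.1 + 8.5789 + 2.8 = 17.479.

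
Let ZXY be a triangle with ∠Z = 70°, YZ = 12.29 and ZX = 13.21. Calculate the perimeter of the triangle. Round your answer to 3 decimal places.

By the law of cosines, XY² = YZ² + ZX² − 2·YZ·ZX·cos Z = 214.49, so XY ≈ 14.646.
Semiperimeter s = (14.646+12.29+13.21)/2 = 20.073.
Perimeter = 14.646 + 12.29 + 13.21 = 40.146.

perimeter ≈ 40.146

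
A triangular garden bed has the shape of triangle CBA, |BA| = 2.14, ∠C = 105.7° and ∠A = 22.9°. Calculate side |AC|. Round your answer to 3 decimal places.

The third angle is ∠B = 180° − ∠A − ∠C = 51.40°.
Law of sines: |AC| = |BA|·sin B/sin C ≈ 1.7373.

1.737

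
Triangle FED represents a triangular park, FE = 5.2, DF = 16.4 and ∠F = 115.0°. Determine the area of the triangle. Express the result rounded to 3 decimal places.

Area = ½·DF·FE·sin F ≈ 38.645.

area ≈ 38.645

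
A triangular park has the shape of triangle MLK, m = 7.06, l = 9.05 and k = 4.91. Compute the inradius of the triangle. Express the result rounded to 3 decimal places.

1.638

Semiperimeter s = (7.06 + 9.05 + 4.91)/2 = 10.51.
Heron's formula: area = √(10.51·3.45·1.46·5.6) ≈ 17.218.
Inradius = area/s = 17.218/10.51 ≈ 1.6382.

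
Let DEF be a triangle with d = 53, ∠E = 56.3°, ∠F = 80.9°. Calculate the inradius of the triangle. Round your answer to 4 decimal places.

r ≈ 17.4237

The third angle is ∠D = 180° − ∠E − ∠F = 42.80°.
Law of sines: e = d·sin E/sin D ≈ 64.897.
Law of sines: f = d·sin F/sin D ≈ 77.023.
Area = ½·d·e·sin F ≈ 1698.1.
Semiperimeter s = (53+64.897+77.023)/2 = 97.46.
Inradius = area/s = 1698.1/97.46 ≈ 17.424.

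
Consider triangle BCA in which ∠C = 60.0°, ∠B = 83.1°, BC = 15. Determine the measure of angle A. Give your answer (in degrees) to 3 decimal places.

∠A ≈ 36.900°

The third angle is ∠A = 180° − ∠B − ∠C = 36.90°.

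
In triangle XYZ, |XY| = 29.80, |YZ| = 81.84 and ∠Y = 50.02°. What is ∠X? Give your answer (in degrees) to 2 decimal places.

109.97

By the law of cosines, |ZX|² = |XY|² + |YZ|² − 2·|XY|·|YZ|·cos Y = 4451.8, so |ZX| ≈ 66.722.
Law of cosines again: cos X = (|ZX|² + |XY|² − |YZ|²)/(2·|ZX|·|XY|) ≈ -0.34147, so ∠X ≈ 109.97°.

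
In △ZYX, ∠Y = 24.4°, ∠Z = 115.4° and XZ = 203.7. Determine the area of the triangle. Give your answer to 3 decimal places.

The third angle is ∠X = 180° − ∠Z − ∠Y = 40.20°.
Law of sines: YX = XZ·sin Z/sin Y ≈ 445.43.
Law of sines: ZY = XZ·sin X/sin Y ≈ 318.27.
Area = ½·XZ·YX·sin X ≈ 29283.

area ≈ 29282.555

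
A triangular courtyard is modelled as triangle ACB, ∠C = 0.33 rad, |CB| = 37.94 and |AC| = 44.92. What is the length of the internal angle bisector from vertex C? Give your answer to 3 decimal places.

By the law of cosines, |BA|² = |AC|² + |CB|² − 2·|AC|·|CB|·cos C = 232.64, so |BA| ≈ 15.252.
The bisector from C has length 2·|AC|·|CB|·cos(∠C/2)/(|AC|+|CB|) ≈ 40.577.

t_C ≈ 40.577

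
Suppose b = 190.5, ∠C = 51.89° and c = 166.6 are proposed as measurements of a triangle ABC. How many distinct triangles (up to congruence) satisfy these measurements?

2

b·sin C = 190.5·sin(51.89°) ≈ 149.9.
Since b sin C < c < b (149.9 < 166.6 < 190.5), two triangles exist.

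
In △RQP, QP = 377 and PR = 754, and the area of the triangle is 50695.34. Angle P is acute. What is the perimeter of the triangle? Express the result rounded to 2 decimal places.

From area = ½·QP·PR·sin P, we get sin P = 2·area/(QP·PR) ≈ 0.35669.
Taking the acute solution, ∠P ≈ 0.3647 rad.
Law of cosines then gives RQ ≈ 423.7.
Perimeter = 377 + 754 + 423.7 = 1554.7.

perimeter ≈ 1554.70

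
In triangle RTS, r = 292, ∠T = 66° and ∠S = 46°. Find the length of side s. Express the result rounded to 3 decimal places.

226.543

The third angle is ∠R = 180° − ∠T − ∠S = 68.00°.
Law of sines: s = r·sin S/sin R ≈ 226.54.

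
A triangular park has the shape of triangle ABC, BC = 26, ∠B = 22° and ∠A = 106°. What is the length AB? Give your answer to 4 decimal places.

The third angle is ∠C = 180° − ∠A − ∠B = 52.00°.
Law of sines: AB = BC·sin C/sin A ≈ 21.314.

21.3139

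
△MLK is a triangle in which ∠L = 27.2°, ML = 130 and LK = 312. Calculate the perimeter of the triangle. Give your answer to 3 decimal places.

By the law of cosines, KM² = ML² + LK² − 2·ML·LK·cos L = 42095, so KM ≈ 205.17.
Semiperimeter s = (312+205.17+130)/2 = 323.58.
Perimeter = 312 + 205.17 + 130 = 647.17.

647.170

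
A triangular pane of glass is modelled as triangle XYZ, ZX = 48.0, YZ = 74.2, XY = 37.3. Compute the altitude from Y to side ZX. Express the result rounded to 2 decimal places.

Semiperimeter s = (74.2 + 48 + 37.3)/2 = 79.75.
Heron's formula: area = √(79.75·5.55·31.75·42.45) ≈ 772.36.
The altitude from Y has length 2·area/ZX ≈ 32.182.

h_Y ≈ 32.18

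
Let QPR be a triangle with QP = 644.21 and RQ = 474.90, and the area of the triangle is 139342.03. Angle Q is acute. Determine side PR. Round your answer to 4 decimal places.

622.9731

From area = ½·RQ·QP·sin Q, we get sin Q = 2·area/(RQ·QP) ≈ 0.91092.
Taking the acute solution, ∠Q ≈ 65.63°.
Law of cosines then gives PR ≈ 622.97.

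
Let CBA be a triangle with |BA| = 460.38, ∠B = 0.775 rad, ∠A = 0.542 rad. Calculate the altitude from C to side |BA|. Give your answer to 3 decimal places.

171.673

The third angle is ∠C = π − ∠B − ∠A = 1.825 rad.
Law of sines: |AC| = |BA|·sin B/sin C ≈ 332.8.
Law of sines: |CB| = |BA|·sin A/sin C ≈ 245.35.
Area = ½·|BA|·|AC|·sin A ≈ 39517.
The altitude from C has length 2·area/|BA| ≈ 171.67.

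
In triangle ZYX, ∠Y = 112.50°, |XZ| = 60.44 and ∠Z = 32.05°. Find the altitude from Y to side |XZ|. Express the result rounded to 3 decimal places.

The third angle is ∠X = 180° − ∠Z − ∠Y = 35.45°.
Law of sines: |YX| = |XZ|·sin Z/sin Y ≈ 34.716.
Law of sines: |ZY| = |XZ|·sin X/sin Y ≈ 37.943.
Area = ½·|XZ|·|YX|·sin X ≈ 608.47.
The altitude from Y has length 2·area/|XZ| ≈ 20.135.

20.135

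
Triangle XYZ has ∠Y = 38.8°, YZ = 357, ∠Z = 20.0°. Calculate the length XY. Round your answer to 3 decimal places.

The third angle is ∠X = 180° − ∠Y − ∠Z = 121.20°.
Law of sines: XY = YZ·sin Z/sin X ≈ 142.75.

142.748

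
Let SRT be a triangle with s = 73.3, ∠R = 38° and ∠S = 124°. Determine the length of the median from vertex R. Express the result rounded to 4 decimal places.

The third angle is ∠T = 180° − ∠S − ∠R = 18.00°.
Law of sines: r = s·sin R/sin S ≈ 54.434.
Law of sines: t = s·sin T/sin S ≈ 27.322.
Median from R: ½√(2·t² + 2·s² − r²) ≈ 48.155.

m_R ≈ 48.1552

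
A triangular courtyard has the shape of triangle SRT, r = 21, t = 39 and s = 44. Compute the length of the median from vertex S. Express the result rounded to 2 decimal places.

22.29

Median from S: ½√(2·r² + 2·t² − s²) ≈ 22.293.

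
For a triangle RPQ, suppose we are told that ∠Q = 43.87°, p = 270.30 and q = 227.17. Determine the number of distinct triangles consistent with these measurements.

2

p·sin Q = 270.30·sin(43.87°) ≈ 187.3.
Since p sin Q < q < p (187.3 < 227.17 < 270.30), two triangles exist.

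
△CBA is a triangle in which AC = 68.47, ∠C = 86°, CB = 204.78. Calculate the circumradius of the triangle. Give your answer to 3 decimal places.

By the law of cosines, BA² = AC² + CB² − 2·AC·CB·cos C = 44667, so BA ≈ 211.35.
Area = ½·AC·CB·sin C ≈ 6993.6.
Circumradius = BA/(2 sin C) ≈ 105.93.

R ≈ 105.931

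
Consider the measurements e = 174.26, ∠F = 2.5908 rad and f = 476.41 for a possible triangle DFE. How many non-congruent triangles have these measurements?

e·sin F = 174.26·sin(2.5908 rad) ≈ 91.2.
Since ∠F is not acute, a triangle exists only if f > e; here f > e, so there is exactly one triangle.

1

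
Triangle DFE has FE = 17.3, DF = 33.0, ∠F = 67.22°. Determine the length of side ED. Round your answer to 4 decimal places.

By the law of cosines, ED² = DF² + FE² − 2·DF·FE·cos F = 946.19, so ED ≈ 30.76.

30.7602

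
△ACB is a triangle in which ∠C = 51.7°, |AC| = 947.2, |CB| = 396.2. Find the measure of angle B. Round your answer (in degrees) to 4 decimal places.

∠B ≈ 104.3998°

By the law of cosines, |BA|² = |AC|² + |CB|² − 2·|AC|·|CB|·cos C = 5.8898e+05, so |BA| ≈ 767.45.
Law of cosines again: cos B = (|CB|² + |BA|² − |AC|²)/(2·|CB|·|BA|) ≈ -0.24869, so ∠B ≈ 104.40°.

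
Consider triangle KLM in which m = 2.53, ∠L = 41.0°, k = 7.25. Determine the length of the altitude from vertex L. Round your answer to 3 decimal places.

By the law of cosines, l² = m² + k² − 2·m·k·cos L = 31.277, so l ≈ 5.5926.
Area = ½·m·k·sin L ≈ 6.0169.
The altitude from L has length 2·area/l ≈ 2.1517.

2.152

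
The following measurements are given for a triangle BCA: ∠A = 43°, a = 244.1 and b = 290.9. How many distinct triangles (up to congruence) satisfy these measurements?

2

b·sin A = 290.9·sin(43°) ≈ 198.4.
Since b sin A < a < b (198.4 < 244.1 < 290.9), two triangles exist.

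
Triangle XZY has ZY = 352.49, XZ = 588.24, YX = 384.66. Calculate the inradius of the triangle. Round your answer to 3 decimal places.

Semiperimeter s = (352.49 + 384.66 + 588.24)/2 = 662.7.
Heron's formula: area = √(662.7·310.21·278.04·74.455) ≈ 65235.
Inradius = area/s = 65235/662.7 ≈ 98.438.

r ≈ 98.438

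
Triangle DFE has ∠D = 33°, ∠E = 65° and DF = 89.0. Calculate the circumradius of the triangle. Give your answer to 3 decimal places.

R ≈ 49.100

The third angle is ∠F = 180° − ∠E − ∠D = 82.00°.
Law of sines: FE = DF·sin D/sin E ≈ 53.484.
Law of sines: ED = DF·sin F/sin E ≈ 97.245.
Circumradius = DF/(2 sin E) ≈ 49.1.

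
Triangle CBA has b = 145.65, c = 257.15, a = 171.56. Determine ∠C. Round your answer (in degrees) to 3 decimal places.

By the law of cosines, cos C = (b² + a² − c²) / (2·b·a) ≈ -0.30974, so ∠C ≈ 108.04°.

∠C ≈ 108.044°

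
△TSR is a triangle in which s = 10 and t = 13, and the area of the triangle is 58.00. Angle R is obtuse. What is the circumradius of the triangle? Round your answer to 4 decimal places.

From area = ½·t·s·sin R, we get sin R = 2·area/(t·s) ≈ 0.89231.
Taking the obtuse solution, ∠R ≈ 116.84°.
Law of cosines then gives r ≈ 19.656.
Circumradius = r/(2 sin R) ≈ 11.014.

11.0143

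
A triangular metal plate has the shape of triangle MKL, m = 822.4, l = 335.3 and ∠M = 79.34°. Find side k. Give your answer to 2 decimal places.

815.52

Law of sines: sin L = l·sin M/m ≈ 0.40067.
Since m ≥ l, only the acute value applies: ∠L ≈ 23.62°.
Then ∠K = 180° − ∠M − ∠L ≈ 77.04°.
Law of sines gives k = m·sin K/sin M ≈ 815.52.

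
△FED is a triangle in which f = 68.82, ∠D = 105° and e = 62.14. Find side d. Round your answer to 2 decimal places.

By the law of cosines, d² = f² + e² − 2·f·e·cos D = 10811, so d ≈ 103.98.

103.98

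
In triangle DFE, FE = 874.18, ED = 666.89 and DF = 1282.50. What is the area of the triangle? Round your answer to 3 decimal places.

Semiperimeter s = (874.18 + 666.89 + 1282.5)/2 = 1411.8.
Heron's formula: area = √(1411.8·537.6·744.89·129.28) ≈ 2.7036e+05.

270356.945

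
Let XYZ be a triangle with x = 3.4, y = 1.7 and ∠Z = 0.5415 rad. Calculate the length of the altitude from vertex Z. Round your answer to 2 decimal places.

By the law of cosines, z² = x² + y² − 2·x·y·cos Z = 4.5438, so z ≈ 2.1316.
Area = ½·x·y·sin Z ≈ 1.4896.
The altitude from Z has length 2·area/z ≈ 1.3976.

1.40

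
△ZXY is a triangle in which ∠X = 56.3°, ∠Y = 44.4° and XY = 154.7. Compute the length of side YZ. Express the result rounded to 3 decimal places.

The third angle is ∠Z = 180° − ∠X − ∠Y = 79.30°.
Law of sines: YZ = XY·sin X/sin Z ≈ 130.98.

130.981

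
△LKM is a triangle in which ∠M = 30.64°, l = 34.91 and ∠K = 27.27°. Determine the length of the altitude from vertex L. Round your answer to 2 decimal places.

The third angle is ∠L = 180° − ∠K − ∠M = 122.09°.
Law of sines: k = l·sin K/sin L ≈ 18.88.
Law of sines: m = l·sin M/sin L ≈ 21.
Area = ½·l·k·sin M ≈ 167.95.
The altitude from L has length 2·area/l ≈ 9.6219.

9.62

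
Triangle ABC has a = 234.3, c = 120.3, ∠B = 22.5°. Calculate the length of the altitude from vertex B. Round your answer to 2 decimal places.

h_B ≈ 82.04

By the law of cosines, b² = c² + a² − 2·c·a·cos B = 17287, so b ≈ 131.48.
Area = ½·c·a·sin B ≈ 5393.2.
The altitude from B has length 2·area/b ≈ 82.038.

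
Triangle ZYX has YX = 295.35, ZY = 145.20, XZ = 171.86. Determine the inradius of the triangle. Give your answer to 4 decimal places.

r ≈ 27.6910

Semiperimeter s = (295.35 + 171.86 + 145.2)/2 = 306.21.
Heron's formula: area = √(306.21·10.855·134.35·161.01) ≈ 8479.1.
Inradius = area/s = 8479.1/306.21 ≈ 27.691.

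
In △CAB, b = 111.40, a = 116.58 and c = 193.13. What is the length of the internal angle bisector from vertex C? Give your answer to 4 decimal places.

t_C ≈ 60.5560

By the law of cosines, cos C = (a² + b² − c²) / (2·a·b) ≈ -0.43499, so ∠C ≈ 115.78°.
The bisector from C has length 2·a·b·cos(∠C/2)/(a+b) ≈ 60.556.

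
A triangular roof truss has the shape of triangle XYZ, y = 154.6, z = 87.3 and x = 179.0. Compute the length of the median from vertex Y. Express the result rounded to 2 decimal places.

m_Y ≈ 117.71

Median from Y: ½√(2·z² + 2·x² − y²) ≈ 117.71.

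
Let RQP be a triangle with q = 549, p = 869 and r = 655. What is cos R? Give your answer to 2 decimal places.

By the law of cosines, cos R = (q² + p² − r²) / (2·q·p) ≈ 0.65768, so ∠R ≈ 0.853 rad.

0.66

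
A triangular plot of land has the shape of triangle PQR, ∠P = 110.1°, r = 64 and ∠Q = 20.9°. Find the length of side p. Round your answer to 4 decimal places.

The third angle is ∠R = 180° − ∠P − ∠Q = 49.00°.
Law of sines: p = r·sin P/sin R ≈ 79.636.

79.6360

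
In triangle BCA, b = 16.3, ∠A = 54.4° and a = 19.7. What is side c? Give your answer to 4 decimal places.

24.0637

Law of sines: sin B = b·sin A/a ≈ 0.67277.
Since a ≥ b, only the acute value applies: ∠B ≈ 42.28°.
Then ∠C = 180° − ∠A − ∠B ≈ 83.32°.
Law of sines gives c = a·sin C/sin A ≈ 24.064.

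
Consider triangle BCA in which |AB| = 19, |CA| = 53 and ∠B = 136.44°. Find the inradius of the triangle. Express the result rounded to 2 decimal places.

r ≈ 4.49

Law of sines: sin C = |AB|·sin B/|CA| ≈ 0.24704.
Since |CA| ≥ |AB|, only the acute value applies: ∠C ≈ 14.30°.
Then ∠A = 180° − ∠B − ∠C ≈ 29.26°.
Law of sines gives |BC| = |CA|·sin A/sin B ≈ 37.589.
Area = ½·|CA|·|AB|·sin A ≈ 246.08.
Semiperimeter s = (53+19+37.589)/2 = 54.794.
Inradius = area/s = 246.08/54.794 ≈ 4.4909.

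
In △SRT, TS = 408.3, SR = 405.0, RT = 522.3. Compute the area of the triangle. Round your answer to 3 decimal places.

Semiperimeter s = (522.3 + 408.3 + 405)/2 = 667.8.
Heron's formula: area = √(667.8·145.5·259.5·262.8) ≈ 81402.

81402.186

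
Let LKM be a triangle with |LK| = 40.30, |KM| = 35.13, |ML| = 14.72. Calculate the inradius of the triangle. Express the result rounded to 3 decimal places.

Semiperimeter s = (35.13 + 14.72 + 40.3)/2 = 45.075.
Heron's formula: area = √(45.075·9.945·30.355·4.775) ≈ 254.9.
Inradius = area/s = 254.9/45.075 ≈ 5.655.

r ≈ 5.655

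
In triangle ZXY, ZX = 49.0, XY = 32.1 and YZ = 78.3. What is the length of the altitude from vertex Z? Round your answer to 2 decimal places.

Semiperimeter s = (32.1 + 78.3 + 49)/2 = 79.7.
Heron's formula: area = √(79.7·47.6·1.4·30.7) ≈ 403.8.
The altitude from Z has length 2·area/XY ≈ 25.159.

h_Z ≈ 25.16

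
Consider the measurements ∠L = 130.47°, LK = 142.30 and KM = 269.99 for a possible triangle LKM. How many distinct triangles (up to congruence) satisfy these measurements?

1

LK·sin L = 142.30·sin(130.47°) ≈ 108.3.
Since ∠L is not acute, a triangle exists only if KM > LK; here KM > LK, so there is exactly one triangle.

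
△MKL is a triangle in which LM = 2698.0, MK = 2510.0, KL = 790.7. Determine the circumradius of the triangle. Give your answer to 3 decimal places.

By the law of cosines, cos M = (LM² + MK² − KL²) / (2·LM·MK) ≈ 0.95645, so ∠M ≈ 16.97°.
Circumradius = KL/(2 sin M) ≈ 1354.4.

R ≈ 1354.394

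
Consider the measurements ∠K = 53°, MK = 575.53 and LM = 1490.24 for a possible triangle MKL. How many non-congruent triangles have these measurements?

1

MK·sin K = 575.53·sin(53°) ≈ 459.6.
Since LM ≥ MK, exactly one triangle exists.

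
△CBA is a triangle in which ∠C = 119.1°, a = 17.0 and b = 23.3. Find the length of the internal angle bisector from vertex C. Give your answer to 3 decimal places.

By the law of cosines, c² = b² + a² − 2·b·a·cos C = 1217.2, so c ≈ 34.888.
The bisector from C has length 2·b·a·cos(∠C/2)/(b+a) ≈ 9.9622.

t_C ≈ 9.962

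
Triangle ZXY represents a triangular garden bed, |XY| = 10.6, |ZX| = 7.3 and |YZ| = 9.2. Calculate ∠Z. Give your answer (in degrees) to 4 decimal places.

79.0258

By the law of cosines, cos Z = (|YZ|² + |ZX|² − |XY|²) / (2·|YZ|·|ZX|) ≈ 0.19037, so ∠Z ≈ 79.03°.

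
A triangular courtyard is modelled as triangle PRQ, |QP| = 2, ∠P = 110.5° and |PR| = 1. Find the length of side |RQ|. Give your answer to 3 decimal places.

2.530

By the law of cosines, |RQ|² = |QP|² + |PR|² − 2·|QP|·|PR|·cos P = 6.4008, so |RQ| ≈ 2.53.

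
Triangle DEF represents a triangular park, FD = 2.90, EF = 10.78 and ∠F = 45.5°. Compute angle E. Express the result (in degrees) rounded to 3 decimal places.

13.304

By the law of cosines, DE² = EF² + FD² − 2·EF·FD·cos F = 80.795, so DE ≈ 8.9886.
Law of cosines again: cos E = (DE² + EF² − FD²)/(2·DE·EF) ≈ 0.97316, so ∠E ≈ 13.30°.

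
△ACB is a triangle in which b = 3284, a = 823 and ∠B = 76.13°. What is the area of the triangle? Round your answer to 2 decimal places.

Law of sines: sin A = a·sin B/b ≈ 0.24330.
Since b ≥ a, only the acute value applies: ∠A ≈ 14.08°.
Then ∠C = 180° − ∠B − ∠A ≈ 89.79°.
Law of sines gives c = b·sin C/sin B ≈ 3382.6.
Area = ½·b·a·sin C ≈ 1.3514e+06.

1351356.79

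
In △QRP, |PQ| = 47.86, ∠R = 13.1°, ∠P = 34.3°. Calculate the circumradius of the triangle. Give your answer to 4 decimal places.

105.5807

The third angle is ∠Q = 180° − ∠R − ∠P = 132.60°.
Law of sines: |RP| = |PQ|·sin Q/sin R ≈ 155.44.
Law of sines: |QR| = |PQ|·sin P/sin R ≈ 118.99.
Circumradius = |PQ|/(2 sin R) ≈ 105.58.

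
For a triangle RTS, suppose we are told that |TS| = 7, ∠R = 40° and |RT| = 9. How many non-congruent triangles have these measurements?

2

|RT|·sin R = 9·sin(40°) ≈ 5.785.
Since |RT| sin R < |TS| < |RT| (5.785 < 7 < 9), two triangles exist.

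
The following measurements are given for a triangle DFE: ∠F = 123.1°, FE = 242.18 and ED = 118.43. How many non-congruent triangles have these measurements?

0

FE·sin F = 242.18·sin(123.1°) ≈ 202.9.
Since ∠F is not acute, a triangle exists only if ED > FE; here ED ≤ FE, so there is no triangle.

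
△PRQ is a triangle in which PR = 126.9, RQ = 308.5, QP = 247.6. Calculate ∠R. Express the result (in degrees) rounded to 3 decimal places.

50.342

By the law of cosines, cos R = (PR² + RQ² − QP²) / (2·PR·RQ) ≈ 0.63821, so ∠R ≈ 50.34°.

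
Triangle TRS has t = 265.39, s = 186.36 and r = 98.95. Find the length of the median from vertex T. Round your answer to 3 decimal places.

Median from T: ½√(2·r² + 2·s² − t²) ≈ 68.21.

m_T ≈ 68.210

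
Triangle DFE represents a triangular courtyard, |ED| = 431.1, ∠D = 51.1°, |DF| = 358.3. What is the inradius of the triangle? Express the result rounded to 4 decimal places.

r ≈ 105.8051

By the law of cosines, |FE|² = |ED|² + |DF|² − 2·|ED|·|DF|·cos D = 1.2023e+05, so |FE| ≈ 346.74.
Area = ½·|ED|·|DF|·sin D ≈ 60105.
Semiperimeter s = (346.74+431.1+358.3)/2 = 568.07.
Inradius = area/s = 60105/568.07 ≈ 105.81.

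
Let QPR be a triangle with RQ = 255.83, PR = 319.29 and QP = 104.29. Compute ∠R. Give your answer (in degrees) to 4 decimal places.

By the law of cosines, cos R = (PR² + RQ² − QP²) / (2·PR·RQ) ≈ 0.95807, so ∠R ≈ 16.65°.

16.6496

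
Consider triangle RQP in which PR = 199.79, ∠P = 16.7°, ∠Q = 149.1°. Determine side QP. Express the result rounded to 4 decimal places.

The third angle is ∠R = 180° − ∠Q − ∠P = 14.20°.
Law of sines: QP = PR·sin R/sin Q ≈ 95.435.

95.4353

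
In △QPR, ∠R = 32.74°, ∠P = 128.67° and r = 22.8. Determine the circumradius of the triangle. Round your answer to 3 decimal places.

21.079

The third angle is ∠Q = 180° − ∠P − ∠R = 18.59°.
Law of sines: q = r·sin Q/sin R ≈ 13.44.
Law of sines: p = r·sin P/sin R ≈ 32.915.
Circumradius = r/(2 sin R) ≈ 21.079.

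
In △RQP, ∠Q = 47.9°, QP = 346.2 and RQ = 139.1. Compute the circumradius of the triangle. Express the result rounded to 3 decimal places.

184.096

By the law of cosines, PR² = RQ² + QP² − 2·RQ·QP·cos Q = 74633, so PR ≈ 273.19.
Area = ½·RQ·QP·sin Q ≈ 17865.
Circumradius = PR/(2 sin Q) ≈ 184.1.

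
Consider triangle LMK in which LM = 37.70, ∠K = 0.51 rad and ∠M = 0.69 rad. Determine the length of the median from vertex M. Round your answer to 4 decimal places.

51.9320

The third angle is ∠L = π − ∠M − ∠K = 1.942 rad.
Law of sines: MK = LM·sin L/sin K ≈ 71.978.
Law of sines: KL = LM·sin M/sin K ≈ 49.157.
Median from M: ½√(2·LM² + 2·MK² − KL²) ≈ 51.932.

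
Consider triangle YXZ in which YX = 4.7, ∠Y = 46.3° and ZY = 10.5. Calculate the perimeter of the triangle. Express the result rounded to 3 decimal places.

By the law of cosines, XZ² = ZY² + YX² − 2·ZY·YX·cos Y = 64.15, so XZ ≈ 8.0094.
Semiperimeter s = (8.0094+10.5+4.7)/2 = 11.605.
Perimeter = 8.0094 + 10.5 + 4.7 = 23.209.

perimeter ≈ 23.209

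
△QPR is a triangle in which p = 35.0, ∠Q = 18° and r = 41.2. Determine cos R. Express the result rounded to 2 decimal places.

By the law of cosines, q² = p² + r² − 2·p·r·cos Q = 179.59, so q ≈ 13.401.
Law of cosines again: cos R = (q² + p² − r²)/(2·q·p) ≈ -0.31217, so ∠R ≈ 108.19°.

cos R ≈ -0.31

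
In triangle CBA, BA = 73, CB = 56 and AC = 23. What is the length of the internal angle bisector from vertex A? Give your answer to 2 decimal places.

33.28

By the law of cosines, cos A = (BA² + AC² − CB²) / (2·BA·AC) ≈ 0.81060, so ∠A ≈ 35.85°.
The bisector from A has length 2·BA·AC·cos(∠A/2)/(BA+AC) ≈ 33.282.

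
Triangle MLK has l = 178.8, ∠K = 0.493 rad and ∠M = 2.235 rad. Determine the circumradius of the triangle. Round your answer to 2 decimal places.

The third angle is ∠L = π − ∠K − ∠M = 0.414 rad.
Law of sines: m = l·sin M/sin L ≈ 350.31.
Law of sines: k = l·sin K/sin L ≈ 210.55.
Circumradius = l/(2 sin L) ≈ 222.44.

R ≈ 222.44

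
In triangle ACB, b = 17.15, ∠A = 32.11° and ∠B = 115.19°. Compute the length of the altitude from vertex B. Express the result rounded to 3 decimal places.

5.442

The third angle is ∠C = 180° − ∠B − ∠A = 32.70°.
Law of sines: a = b·sin A/sin B ≈ 10.074.
Law of sines: c = b·sin C/sin B ≈ 10.239.
Area = ½·b·a·sin C ≈ 46.669.
The altitude from B has length 2·area/b ≈ 5.4424.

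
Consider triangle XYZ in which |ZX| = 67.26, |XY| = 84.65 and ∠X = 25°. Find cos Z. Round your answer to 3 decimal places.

cos Z ≈ -0.256

By the law of cosines, |YZ|² = |ZX|² + |XY|² − 2·|ZX|·|XY|·cos X = 1369.3, so |YZ| ≈ 37.004.
Law of cosines again: cos Z = (|YZ|² + |ZX|² − |XY|²)/(2·|YZ|·|ZX|) ≈ -0.25562, so ∠Z ≈ 104.81°.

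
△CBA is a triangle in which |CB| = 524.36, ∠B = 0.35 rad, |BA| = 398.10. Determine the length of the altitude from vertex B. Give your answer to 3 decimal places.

352.418

By the law of cosines, |AC|² = |CB|² + |BA|² − 2·|CB|·|BA|·cos B = 41253, so |AC| ≈ 203.11.
Area = ½·|CB|·|BA|·sin B ≈ 35790.
The altitude from B has length 2·area/|AC| ≈ 352.42.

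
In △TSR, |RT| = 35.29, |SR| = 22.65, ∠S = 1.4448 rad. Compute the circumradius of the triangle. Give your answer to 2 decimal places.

17.79

Law of sines: sin T = |SR|·sin S/|RT| ≈ 0.63674.
Since |RT| ≥ |SR|, only the acute value applies: ∠T ≈ 0.6903 rad.
Then ∠R = π − ∠S − ∠T ≈ 1.0065 rad.
Law of sines gives |TS| = |RT|·sin R/sin S ≈ 30.058.
Circumradius = |RT|/(2 sin S) ≈ 17.786.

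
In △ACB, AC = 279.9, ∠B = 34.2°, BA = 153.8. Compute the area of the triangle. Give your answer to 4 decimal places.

Law of sines: sin C = BA·sin B/AC ≈ 0.30885.
Since AC ≥ BA, only the acute value applies: ∠C ≈ 17.99°.
Then ∠A = 180° − ∠B − ∠C ≈ 127.81°.
Law of sines gives CB = AC·sin A/sin B ≈ 393.42.
Area = ½·AC·BA·sin A ≈ 17005.

area ≈ 17005.2897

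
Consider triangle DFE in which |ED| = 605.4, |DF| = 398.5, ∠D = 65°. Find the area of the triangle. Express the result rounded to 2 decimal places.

area ≈ 109324.24

Area = ½·|ED|·|DF|·sin D ≈ 1.0932e+05.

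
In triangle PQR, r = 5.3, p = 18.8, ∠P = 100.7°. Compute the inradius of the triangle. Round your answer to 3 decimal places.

2.160

Law of sines: sin R = r·sin P/p ≈ 0.27701.
Since p ≥ r, only the acute value applies: ∠R ≈ 16.08°.
Then ∠Q = 180° − ∠P − ∠R ≈ 63.22°.
Law of sines gives q = p·sin Q/sin P ≈ 17.08.
Area = ½·p·r·sin Q ≈ 44.476.
Semiperimeter s = (18.8+17.08+5.3)/2 = 20.59.
Inradius = area/s = 44.476/20.59 ≈ 2.16.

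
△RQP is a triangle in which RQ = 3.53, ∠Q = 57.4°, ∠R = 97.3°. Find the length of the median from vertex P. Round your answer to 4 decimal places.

The third angle is ∠P = 180° − ∠R − ∠Q = 25.30°.
Law of sines: QP = RQ·sin R/sin P ≈ 8.1931.
Law of sines: PR = RQ·sin Q/sin P ≈ 6.9587.
Median from P: ½√(2·QP² + 2·PR² − RQ²) ≈ 7.3932.

7.3932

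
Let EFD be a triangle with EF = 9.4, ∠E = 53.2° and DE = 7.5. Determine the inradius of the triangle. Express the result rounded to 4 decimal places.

By the law of cosines, FD² = DE² + EF² − 2·DE·EF·cos E = 60.148, so FD ≈ 7.7555.
Area = ½·DE·EF·sin E ≈ 28.226.
Semiperimeter s = (7.7555+7.5+9.4)/2 = 12.328.
Inradius = area/s = 28.226/12.328 ≈ 2.2896.

2.2896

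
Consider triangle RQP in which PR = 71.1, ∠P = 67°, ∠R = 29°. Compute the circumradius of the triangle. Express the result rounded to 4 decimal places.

35.7458

The third angle is ∠Q = 180° − ∠P − ∠R = 84.00°.
Law of sines: QP = PR·sin R/sin Q ≈ 34.66.
Law of sines: RQ = PR·sin P/sin Q ≈ 65.808.
Circumradius = PR/(2 sin Q) ≈ 35.746.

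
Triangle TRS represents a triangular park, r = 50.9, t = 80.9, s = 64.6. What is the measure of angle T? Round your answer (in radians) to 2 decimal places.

By the law of cosines, cos T = (r² + s² − t²) / (2·r·s) ≈ 0.03333, so ∠T ≈ 1.5375 rad.

∠T ≈ 1.54 rad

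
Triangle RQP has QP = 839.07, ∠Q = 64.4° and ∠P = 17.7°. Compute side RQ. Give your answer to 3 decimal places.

The third angle is ∠R = 180° − ∠Q − ∠P = 97.90°.
Law of sines: RQ = QP·sin P/sin R ≈ 257.55.

257.549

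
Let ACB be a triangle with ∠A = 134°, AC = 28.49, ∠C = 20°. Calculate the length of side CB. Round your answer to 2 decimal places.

The third angle is ∠B = 180° − ∠A − ∠C = 26.00°.
Law of sines: CB = AC·sin A/sin B ≈ 46.75.

46.75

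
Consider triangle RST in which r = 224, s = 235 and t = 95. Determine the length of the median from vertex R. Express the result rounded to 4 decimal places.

Median from R: ½√(2·s² + 2·t² − r²) ≈ 139.93.

m_R ≈ 139.9321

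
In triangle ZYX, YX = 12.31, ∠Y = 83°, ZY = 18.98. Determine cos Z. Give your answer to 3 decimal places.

By the law of cosines, XZ² = ZY² + YX² − 2·ZY·YX·cos Y = 454.83, so XZ ≈ 21.327.
Law of cosines again: cos Z = (XZ² + ZY² − YX²)/(2·XZ·ZY) ≈ 0.81962, so ∠Z ≈ 34.95°.

cos Z ≈ 0.820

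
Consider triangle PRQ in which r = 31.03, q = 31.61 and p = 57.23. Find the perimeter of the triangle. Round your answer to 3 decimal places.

119.870

Perimeter = 57.23 + 31.03 + 31.61 = 119.87.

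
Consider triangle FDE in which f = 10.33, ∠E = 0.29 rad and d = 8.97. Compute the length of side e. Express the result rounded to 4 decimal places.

By the law of cosines, e² = f² + d² − 2·f·d·cos E = 9.5879, so e ≈ 3.0964.

3.0964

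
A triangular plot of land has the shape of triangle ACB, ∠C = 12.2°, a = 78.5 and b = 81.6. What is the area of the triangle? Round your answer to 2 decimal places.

Area = ½·b·a·sin C ≈ 676.83.

676.83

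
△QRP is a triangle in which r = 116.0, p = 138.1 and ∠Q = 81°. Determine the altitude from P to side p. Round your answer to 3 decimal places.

By the law of cosines, q² = r² + p² − 2·r·p·cos Q = 27516, so q ≈ 165.88.
Area = ½·r·p·sin Q ≈ 7911.2.
The altitude from P has length 2·area/p ≈ 114.57.

h_P ≈ 114.572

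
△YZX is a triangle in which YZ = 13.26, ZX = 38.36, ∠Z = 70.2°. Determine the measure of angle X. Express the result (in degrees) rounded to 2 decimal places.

By the law of cosines, XY² = YZ² + ZX² − 2·YZ·ZX·cos Z = 1302.7, so XY ≈ 36.093.
Law of cosines again: cos X = (ZX² + XY² − YZ²)/(2·ZX·XY) ≈ 0.93836, so ∠X ≈ 20.22°.

∠X ≈ 20.22°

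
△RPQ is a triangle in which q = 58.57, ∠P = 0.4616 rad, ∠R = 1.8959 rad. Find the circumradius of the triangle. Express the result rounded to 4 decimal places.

41.4694

The third angle is ∠Q = π − ∠R − ∠P = 0.7841 rad.
Law of sines: r = q·sin R/sin Q ≈ 78.594.
Law of sines: p = q·sin P/sin Q ≈ 36.939.
Circumradius = q/(2 sin Q) ≈ 41.469.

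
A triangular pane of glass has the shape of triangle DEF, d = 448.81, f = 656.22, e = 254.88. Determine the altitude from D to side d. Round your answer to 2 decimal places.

Semiperimeter s = (448.81 + 254.88 + 656.22)/2 = 679.96.
Heron's formula: area = √(679.96·231.15·425.08·23.735) ≈ 39821.
The altitude from D has length 2·area/d ≈ 177.45.

h_D ≈ 177.45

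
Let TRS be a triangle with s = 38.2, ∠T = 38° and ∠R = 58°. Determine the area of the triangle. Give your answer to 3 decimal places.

area ≈ 383.041

The third angle is ∠S = 180° − ∠T − ∠R = 84.00°.
Law of sines: t = s·sin T/sin S ≈ 23.648.
Law of sines: r = s·sin R/sin S ≈ 32.574.
Area = ½·s·t·sin R ≈ 383.04.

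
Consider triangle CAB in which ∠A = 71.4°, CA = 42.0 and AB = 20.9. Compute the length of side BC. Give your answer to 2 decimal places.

40.51

By the law of cosines, BC² = CA² + AB² − 2·CA·AB·cos A = 1640.8, so BC ≈ 40.507.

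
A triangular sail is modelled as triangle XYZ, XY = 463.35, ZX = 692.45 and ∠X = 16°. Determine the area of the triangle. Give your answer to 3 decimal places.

Area = ½·ZX·XY·sin X ≈ 44219.

area ≈ 44218.669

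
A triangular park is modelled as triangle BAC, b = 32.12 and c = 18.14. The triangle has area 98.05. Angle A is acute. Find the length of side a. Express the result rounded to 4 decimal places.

16.2303

From area = ½·c·b·sin A, we get sin A = 2·area/(c·b) ≈ 0.33656.
Taking the acute solution, ∠A ≈ 19.67°.
Law of cosines then gives a ≈ 16.23.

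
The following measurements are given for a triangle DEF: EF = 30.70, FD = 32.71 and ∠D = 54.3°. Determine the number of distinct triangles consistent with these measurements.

FD·sin D = 32.71·sin(54.3°) ≈ 26.56.
Since FD sin D < EF < FD (26.56 < 30.70 < 32.71), two triangles exist.

2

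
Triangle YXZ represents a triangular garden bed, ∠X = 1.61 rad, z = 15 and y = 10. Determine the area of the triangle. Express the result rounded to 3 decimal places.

74.942

Area = ½·z·y·sin X ≈ 74.942.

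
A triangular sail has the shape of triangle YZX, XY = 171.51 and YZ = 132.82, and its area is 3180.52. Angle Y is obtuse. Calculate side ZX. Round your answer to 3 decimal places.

From area = ½·XY·YZ·sin Y, we get sin Y = 2·area/(XY·YZ) ≈ 0.27924.
Taking the obtuse solution, ∠Y ≈ 2.8586 rad.
Law of cosines then gives ZX ≈ 301.34.

301.338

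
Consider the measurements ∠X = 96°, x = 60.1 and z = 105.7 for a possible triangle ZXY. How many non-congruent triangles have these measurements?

0

z·sin X = 105.7·sin(96°) ≈ 105.1.
Since ∠X is not acute, a triangle exists only if x > z; here x ≤ z, so there is no triangle.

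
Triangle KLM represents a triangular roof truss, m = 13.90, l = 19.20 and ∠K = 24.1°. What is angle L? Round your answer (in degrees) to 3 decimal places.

By the law of cosines, k² = l² + m² − 2·l·m·cos K = 74.616, so k ≈ 8.638.
Law of cosines again: cos L = (m² + k² − l²)/(2·m·k) ≈ -0.41982, so ∠L ≈ 114.82°.

∠L ≈ 114.823°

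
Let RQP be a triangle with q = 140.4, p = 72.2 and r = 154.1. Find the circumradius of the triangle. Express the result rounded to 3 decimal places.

By the law of cosines, cos R = (q² + p² − r²) / (2·q·p) ≈ 0.05811, so ∠R ≈ 86.67°.
Circumradius = r/(2 sin R) ≈ 77.18.

77.180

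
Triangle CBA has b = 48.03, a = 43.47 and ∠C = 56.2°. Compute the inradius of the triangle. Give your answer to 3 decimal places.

By the law of cosines, c² = b² + a² − 2·b·a·cos C = 1873.6, so c ≈ 43.285.
Area = ½·b·a·sin C ≈ 867.49.
Semiperimeter s = (43.285+48.03+43.47)/2 = 67.392.
Inradius = area/s = 867.49/67.392 ≈ 12.872.

r ≈ 12.872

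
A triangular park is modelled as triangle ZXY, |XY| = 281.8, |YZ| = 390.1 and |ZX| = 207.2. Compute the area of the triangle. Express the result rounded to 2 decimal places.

28225.61

Semiperimeter s = (281.8 + 390.1 + 207.2)/2 = 439.55.
Heron's formula: area = √(439.55·157.75·49.45·232.35) ≈ 28226.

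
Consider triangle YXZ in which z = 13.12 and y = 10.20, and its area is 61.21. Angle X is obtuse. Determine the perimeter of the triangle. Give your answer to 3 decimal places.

perimeter ≈ 42.923

From area = ½·z·y·sin X, we get sin X = 2·area/(z·y) ≈ 0.91478.
Taking the obtuse solution, ∠X ≈ 113.82°.
Law of cosines then gives x ≈ 19.603.
Perimeter = 10.2 + 19.603 + 13.12 = 42.923.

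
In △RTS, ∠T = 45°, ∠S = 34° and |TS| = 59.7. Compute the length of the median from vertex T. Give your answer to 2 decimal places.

The third angle is ∠R = 180° − ∠T − ∠S = 101.00°.
Law of sines: |SR| = |TS|·sin T/sin R ≈ 43.004.
Law of sines: |RT| = |TS|·sin S/sin R ≈ 34.009.
Median from T: ½√(2·|RT|² + 2·|TS|² − |SR|²) ≈ 43.566.

m_T ≈ 43.57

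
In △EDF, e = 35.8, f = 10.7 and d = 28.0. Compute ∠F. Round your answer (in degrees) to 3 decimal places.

By the law of cosines, cos F = (e² + d² − f²) / (2·e·d) ≈ 0.97324, so ∠F ≈ 13.28°.

∠F ≈ 13.285°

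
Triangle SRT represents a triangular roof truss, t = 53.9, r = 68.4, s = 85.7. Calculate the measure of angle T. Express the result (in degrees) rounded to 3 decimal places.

By the law of cosines, cos T = (s² + r² − t²) / (2·s·r) ≈ 0.77772, so ∠T ≈ 38.95°.

∠T ≈ 38.947°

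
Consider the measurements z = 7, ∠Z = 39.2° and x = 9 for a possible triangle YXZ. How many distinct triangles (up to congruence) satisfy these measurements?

x·sin Z = 9·sin(39.2°) ≈ 5.688.
Since x sin Z < z < x (5.688 < 7 < 9), two triangles exist.

2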